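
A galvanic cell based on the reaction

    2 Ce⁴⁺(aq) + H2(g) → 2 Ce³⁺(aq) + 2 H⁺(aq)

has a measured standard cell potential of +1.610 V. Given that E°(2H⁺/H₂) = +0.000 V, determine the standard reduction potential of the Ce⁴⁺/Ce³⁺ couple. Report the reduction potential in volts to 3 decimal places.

+1.610 V

In the reaction as written the Ce⁴⁺/Ce³⁺ couple is reduced (cathode) and 2H⁺/H₂ is oxidized (anode), so E°cell = E°(Ce⁴⁺/Ce³⁺) − E°(2H⁺/H₂).
E°(Ce⁴⁺/Ce³⁺) = E°cell + E°(anode) = +1.610 + (+0.000) = +1.610 V.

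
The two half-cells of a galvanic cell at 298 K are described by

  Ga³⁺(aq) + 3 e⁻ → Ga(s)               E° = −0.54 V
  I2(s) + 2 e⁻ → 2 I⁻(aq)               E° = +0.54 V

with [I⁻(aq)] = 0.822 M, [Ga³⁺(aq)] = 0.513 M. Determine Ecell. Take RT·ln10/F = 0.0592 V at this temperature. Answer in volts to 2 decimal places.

+1.09 V

Since E°(I₂/I⁻) > E°(Ga³⁺/Ga), I₂/I⁻ serves as the cathode.
The standard potential is +0.54 − (−0.54) = +1.08 V and the balanced reaction transfers n = 6 electrons.
Balancing gives 3 I2(s) + 2 Ga(s) → 6 I⁻(aq) + 2 Ga³⁺(aq); hence Q = [I⁻(aq)]^6·[Ga³⁺(aq)]^2 = 0.0812 (log Q = −1.091).
By the Nernst equation, E = +1.08 − (0.0592/6)·(−1.091) = +1.09 V.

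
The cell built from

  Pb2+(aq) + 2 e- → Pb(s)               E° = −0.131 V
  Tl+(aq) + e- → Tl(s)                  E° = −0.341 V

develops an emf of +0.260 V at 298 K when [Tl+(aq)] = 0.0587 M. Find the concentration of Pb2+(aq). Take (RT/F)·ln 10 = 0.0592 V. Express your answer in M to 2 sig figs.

0.17 M

The Pb²⁺/Pb couple has the larger reduction potential, so it is the cathode: E°cell = −0.131 − (−0.341) = +0.210 V and n = 2.
From the Nernst equation, log Q = n(E° − E)/0.0592 = 2·(+0.210 − (+0.260))/0.0592 = −1.689.
For Pb2+(aq) + 2 Tl(s) → Pb(s) + 2 Tl+(aq), the reaction quotient is Q = [Tl+(aq)]^2 / [Pb2+(aq)].
Isolating [Pb2+(aq)] in Q = 10^{−1.689} yields log [Pb2+(aq)] = −0.774, i.e. 0.17 M.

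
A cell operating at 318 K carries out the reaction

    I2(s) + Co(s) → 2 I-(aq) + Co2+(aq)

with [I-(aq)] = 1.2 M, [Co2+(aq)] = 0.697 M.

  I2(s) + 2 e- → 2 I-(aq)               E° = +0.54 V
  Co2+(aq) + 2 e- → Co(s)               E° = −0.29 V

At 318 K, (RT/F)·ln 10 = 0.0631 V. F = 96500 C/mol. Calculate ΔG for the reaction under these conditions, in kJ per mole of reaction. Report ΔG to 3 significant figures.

The standard cell potential is +0.54 − (−0.29) = +0.83 V, with n = 2 electrons in the balanced equation.
Here Q = [I-(aq)]^2·[Co2+(aq)] = 1 (log Q = 0.002), giving E = +0.83 − (0.0631/2)·(0.002) = +0.8299 V.
ΔG = −nFE = −(2)(96500)(+0.8299) J/mol = −160 kJ/mol.

−160 kJ/mol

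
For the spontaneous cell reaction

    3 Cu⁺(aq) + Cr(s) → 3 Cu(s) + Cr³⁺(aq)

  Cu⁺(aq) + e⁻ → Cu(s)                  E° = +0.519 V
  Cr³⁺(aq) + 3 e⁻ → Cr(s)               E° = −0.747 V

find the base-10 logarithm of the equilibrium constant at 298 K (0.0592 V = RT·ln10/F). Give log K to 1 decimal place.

log K = 64.2

The Cu⁺/Cu couple is reduced (cathode); E°cell = +0.519 − (−0.747) = +1.266 V with n = 3.
At equilibrium E = 0, so log K = nE°cell / 0.0592 = (3)(+1.266) / 0.0592 = 64.2.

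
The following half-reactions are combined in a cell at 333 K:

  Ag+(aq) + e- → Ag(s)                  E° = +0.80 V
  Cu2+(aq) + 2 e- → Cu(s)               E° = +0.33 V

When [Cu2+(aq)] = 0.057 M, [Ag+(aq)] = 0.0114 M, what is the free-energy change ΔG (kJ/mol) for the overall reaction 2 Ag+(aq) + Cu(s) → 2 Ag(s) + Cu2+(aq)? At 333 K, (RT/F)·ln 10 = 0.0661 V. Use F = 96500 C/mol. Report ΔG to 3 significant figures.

−73.9 kJ/mol

The standard cell potential is +0.80 − (+0.33) = +0.47 V, with n = 2 electrons in the balanced equation.
The reaction quotient is [Cu2+(aq)] / [Ag+(aq)]^2 = 439; by Nernst, E = +0.47 − (0.0661/2)(2.642) = +0.3827 V.
Finally ΔG = −nFE = −(2)(96500 C/mol)(+0.3827 V) = −73.9 kJ/mol.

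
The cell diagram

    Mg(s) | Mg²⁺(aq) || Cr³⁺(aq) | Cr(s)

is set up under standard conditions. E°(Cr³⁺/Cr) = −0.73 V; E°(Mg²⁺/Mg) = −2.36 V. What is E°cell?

By convention the left-hand electrode in cell notation is the anode (oxidation) and the right-hand electrode is the cathode (reduction).
E°cell = E°(right) − E°(left) = −0.73 − (−2.36) = +1.63 V.

+1.63 V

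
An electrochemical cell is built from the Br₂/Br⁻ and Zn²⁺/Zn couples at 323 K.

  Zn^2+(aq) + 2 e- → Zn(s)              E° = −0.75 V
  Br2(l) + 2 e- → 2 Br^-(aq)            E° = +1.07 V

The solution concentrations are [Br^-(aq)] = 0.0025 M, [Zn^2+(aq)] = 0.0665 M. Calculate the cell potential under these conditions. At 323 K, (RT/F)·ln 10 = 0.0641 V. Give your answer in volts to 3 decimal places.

Br₂/Br⁻ is reduced (cathode, E° = +1.07 V) and Zn²⁺/Zn is oxidized (anode).
The standard potential is +1.07 − (−0.75) = +1.82 V and the balanced reaction transfers n = 2 electrons.
Balancing gives Br2(l) + Zn(s) → 2 Br^-(aq) + Zn^2+(aq); hence Q = [Br^-(aq)]^2·[Zn^2+(aq)] = 4.16×10^−7 (log Q = −6.381).
Applying E = E° − (RT ln10/nF)·log Q gives +1.82 − (0.0641/2)(−6.381) = +2.025 V.

+2.025 V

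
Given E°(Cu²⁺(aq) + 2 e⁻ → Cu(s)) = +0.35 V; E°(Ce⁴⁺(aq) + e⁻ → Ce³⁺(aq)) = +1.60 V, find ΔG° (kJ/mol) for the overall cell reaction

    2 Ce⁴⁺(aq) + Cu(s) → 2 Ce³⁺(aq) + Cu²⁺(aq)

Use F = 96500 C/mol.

−241 kJ/mol

In the reaction as written Ce⁴⁺(aq) is reduced, so the Ce⁴⁺/Ce³⁺ couple is the cathode and Cu²⁺/Cu is the anode.
E°cell = +1.60 − (+0.35) = +1.25 V; balancing electrons gives n = 2.
ΔG° = −nFE°cell = −(2)(96500)(+1.25) J/mol = −241 kJ/mol.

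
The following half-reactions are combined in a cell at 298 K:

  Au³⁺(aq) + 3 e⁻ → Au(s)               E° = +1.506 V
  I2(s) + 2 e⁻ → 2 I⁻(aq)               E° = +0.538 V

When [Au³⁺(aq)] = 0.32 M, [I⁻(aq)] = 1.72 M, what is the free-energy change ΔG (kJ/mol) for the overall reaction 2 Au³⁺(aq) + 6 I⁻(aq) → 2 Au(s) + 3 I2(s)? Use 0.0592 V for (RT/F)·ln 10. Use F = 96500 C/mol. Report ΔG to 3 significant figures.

−563 kJ/mol

With Au³⁺/Au reduced at the cathode, E°cell = +1.506 − (+0.538) = +0.968 V and n = 6.
The reaction quotient is 1 / ([Au³⁺(aq)]^2·[I⁻(aq)]^6) = 0.377; by Nernst, E = +0.968 − (0.0592/6)(−0.423) = +0.9722 V.
Then ΔG = −nFE = −6 × 96500 × +0.9722 J/mol = −563 kJ/mol.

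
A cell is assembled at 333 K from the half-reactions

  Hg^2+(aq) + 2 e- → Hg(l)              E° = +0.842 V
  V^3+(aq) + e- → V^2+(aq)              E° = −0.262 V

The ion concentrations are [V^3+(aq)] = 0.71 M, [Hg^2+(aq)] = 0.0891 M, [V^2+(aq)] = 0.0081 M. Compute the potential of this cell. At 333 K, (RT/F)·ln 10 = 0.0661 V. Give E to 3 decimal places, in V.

+0.941 V

Since E°(Hg²⁺/Hg) > E°(V³⁺/V²⁺), Hg²⁺/Hg serves as the cathode.
E°cell = +0.842 − (−0.262) = +1.104 V, with n = 2 electrons transferred.
Balancing gives Hg^2+(aq) + 2 V^2+(aq) → Hg(l) + 2 V^3+(aq); hence Q = [V^3+(aq)]^2 / ([Hg^2+(aq)]·[V^2+(aq)]^2) = 8.62×10^4 (log Q = 4.936).
Applying E = E° − (RT ln10/nF)·log Q gives +1.104 − (0.0661/2)(4.936) = +0.941 V.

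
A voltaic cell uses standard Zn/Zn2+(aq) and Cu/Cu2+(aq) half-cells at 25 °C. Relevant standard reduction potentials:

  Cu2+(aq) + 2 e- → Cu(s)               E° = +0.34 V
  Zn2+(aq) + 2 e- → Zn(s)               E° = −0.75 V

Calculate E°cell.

+1.09 V

The Cu²⁺/Cu couple has the higher E°, so Cu ion is reduced (cathode) and Zn is oxidized (anode).
E°cell = E°(cathode) − E°(anode) = +0.34 − (−0.75) = +1.09 V.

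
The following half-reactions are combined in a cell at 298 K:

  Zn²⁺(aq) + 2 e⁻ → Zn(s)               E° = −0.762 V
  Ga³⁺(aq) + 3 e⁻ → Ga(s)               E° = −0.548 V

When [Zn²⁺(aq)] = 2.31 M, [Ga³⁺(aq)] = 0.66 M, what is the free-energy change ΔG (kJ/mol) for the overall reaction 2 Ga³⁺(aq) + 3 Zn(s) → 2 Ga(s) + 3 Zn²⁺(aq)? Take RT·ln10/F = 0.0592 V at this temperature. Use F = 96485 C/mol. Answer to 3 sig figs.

−116 kJ/mol

E°cell = −0.548 − (−0.762) = +0.214 V; the balanced reaction transfers n = 6 electrons.
Here Q = [Zn²⁺(aq)]^3 / [Ga³⁺(aq)]^2 = 28.3 (log Q = 1.452), giving E = +0.214 − (0.0592/6)·(1.452) = +0.1997 V.
ΔG = −nFE = −(6)(96485)(+0.1997) J/mol = −116 kJ/mol.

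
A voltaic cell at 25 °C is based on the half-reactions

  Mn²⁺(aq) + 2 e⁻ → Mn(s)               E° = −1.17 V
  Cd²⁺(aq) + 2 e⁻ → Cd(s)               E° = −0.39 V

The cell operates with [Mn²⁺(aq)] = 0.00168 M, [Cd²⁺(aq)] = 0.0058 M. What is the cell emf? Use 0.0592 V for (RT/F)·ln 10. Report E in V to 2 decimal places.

Since E°(Cd²⁺/Cd) > E°(Mn²⁺/Mn), Cd²⁺/Cd serves as the cathode.
E°cell = −0.39 − (−1.17) = +0.78 V, with n = 2 electrons transferred.
For the overall reaction Cd²⁺(aq) + Mn(s) → Cd(s) + Mn²⁺(aq), Q = [Mn²⁺(aq)] / [Cd²⁺(aq)] = 0.29, giving log Q = −0.538.
By the Nernst equation, E = +0.78 − (0.0592/2)·(−0.538) = +0.80 V.

+0.80 V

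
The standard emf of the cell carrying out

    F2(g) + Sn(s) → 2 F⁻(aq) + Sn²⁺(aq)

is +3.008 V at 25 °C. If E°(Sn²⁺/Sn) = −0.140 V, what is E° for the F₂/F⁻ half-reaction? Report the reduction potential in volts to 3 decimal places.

In the reaction as written the F₂/F⁻ couple is reduced (cathode) and Sn²⁺/Sn is oxidized (anode), so E°cell = E°(F₂/F⁻) − E°(Sn²⁺/Sn).
E°(F₂/F⁻) = E°cell + E°(anode) = +3.008 + (−0.140) = +2.868 V.

+2.868 V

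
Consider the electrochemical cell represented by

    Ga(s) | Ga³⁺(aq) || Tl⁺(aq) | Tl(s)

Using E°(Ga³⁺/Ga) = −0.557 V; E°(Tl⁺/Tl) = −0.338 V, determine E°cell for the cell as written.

+0.219 V

By convention the left-hand electrode in cell notation is the anode (oxidation) and the right-hand electrode is the cathode (reduction).
E°cell = E°(right) − E°(left) = −0.338 − (−0.557) = +0.219 V.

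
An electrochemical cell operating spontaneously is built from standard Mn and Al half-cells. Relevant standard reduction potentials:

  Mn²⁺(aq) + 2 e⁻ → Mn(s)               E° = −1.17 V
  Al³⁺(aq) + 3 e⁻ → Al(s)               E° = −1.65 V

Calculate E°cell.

+0.48 V

The Mn²⁺/Mn couple has the higher E°, so Mn ion is reduced (cathode) and Al is oxidized (anode).
E°cell = E°(cathode) − E°(anode) = −1.17 − (−1.65) = +0.48 V.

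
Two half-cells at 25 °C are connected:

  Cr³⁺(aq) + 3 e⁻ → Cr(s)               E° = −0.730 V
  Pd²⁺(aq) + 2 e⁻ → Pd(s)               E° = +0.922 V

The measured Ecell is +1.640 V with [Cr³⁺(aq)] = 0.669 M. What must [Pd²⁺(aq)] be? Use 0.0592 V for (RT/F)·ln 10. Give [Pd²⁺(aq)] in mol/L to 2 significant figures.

With Pd²⁺/Pd at the cathode and Cr³⁺/Cr at the anode, E°cell = +0.922 − (−0.730) = +1.652 V (n = 6).
Rearranging E = E° − (0.0592/n)·log Q gives log Q = 6(+1.652 − (+1.640))/0.0592 = 1.216.
For 3 Pd²⁺(aq) + 2 Cr(s) → 3 Pd(s) + 2 Cr³⁺(aq), the reaction quotient is Q = [Cr³⁺(aq)]^2 / [Pd²⁺(aq)]^3.
Substituting the known concentrations and solving, log [Pd²⁺(aq)] = −0.522 and [Pd²⁺(aq)] = 0.30 M.

0.30 M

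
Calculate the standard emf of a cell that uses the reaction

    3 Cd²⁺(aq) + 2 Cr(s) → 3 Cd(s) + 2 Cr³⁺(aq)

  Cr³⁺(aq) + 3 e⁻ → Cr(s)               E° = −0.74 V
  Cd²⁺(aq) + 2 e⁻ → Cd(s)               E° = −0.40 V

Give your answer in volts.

+0.34 V

Cd²⁺(aq) gains electrons, so the Cd²⁺/Cd couple is the cathode; the Cr³⁺/Cr couple is the anode.
E°cell = E°(cathode) − E°(anode) = −0.40 − (−0.74) = +0.34 V.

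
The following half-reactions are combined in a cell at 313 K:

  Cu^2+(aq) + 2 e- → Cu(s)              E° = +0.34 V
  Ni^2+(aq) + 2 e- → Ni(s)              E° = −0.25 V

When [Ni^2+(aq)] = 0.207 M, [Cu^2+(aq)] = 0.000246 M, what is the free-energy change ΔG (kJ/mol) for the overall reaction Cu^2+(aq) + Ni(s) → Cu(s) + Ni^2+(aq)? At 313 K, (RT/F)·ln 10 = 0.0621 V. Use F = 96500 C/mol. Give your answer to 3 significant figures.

−96.3 kJ/mol

E°cell = +0.34 − (−0.25) = +0.59 V; the balanced reaction transfers n = 2 electrons.
Here Q = [Ni^2+(aq)] / [Cu^2+(aq)] = 841 (log Q = 2.925), giving E = +0.59 − (0.0621/2)·(2.925) = +0.4992 V.
Then ΔG = −nFE = −2 × 96500 × +0.4992 J/mol = −96.3 kJ/mol.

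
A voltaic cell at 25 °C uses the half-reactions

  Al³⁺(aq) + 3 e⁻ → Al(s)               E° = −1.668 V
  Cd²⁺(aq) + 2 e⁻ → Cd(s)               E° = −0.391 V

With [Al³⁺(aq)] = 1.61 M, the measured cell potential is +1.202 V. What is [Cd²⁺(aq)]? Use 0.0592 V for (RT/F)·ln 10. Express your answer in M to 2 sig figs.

0.0040 M

With Cd²⁺/Cd at the cathode and Al³⁺/Al at the anode, E°cell = −0.391 − (−1.668) = +1.277 V (n = 6).
Rearranging E = E° − (0.0592/n)·log Q gives log Q = 6(+1.277 − (+1.202))/0.0592 = 7.601.
Balancing electrons gives 3 Cd²⁺(aq) + 2 Al(s) → 3 Cd(s) + 2 Al³⁺(aq); thus Q = [Al³⁺(aq)]^2 / [Cd²⁺(aq)]^3.
Isolating [Cd²⁺(aq)] in Q = 10^{7.601} yields log [Cd²⁺(aq)] = −2.396, i.e. 0.0040 M.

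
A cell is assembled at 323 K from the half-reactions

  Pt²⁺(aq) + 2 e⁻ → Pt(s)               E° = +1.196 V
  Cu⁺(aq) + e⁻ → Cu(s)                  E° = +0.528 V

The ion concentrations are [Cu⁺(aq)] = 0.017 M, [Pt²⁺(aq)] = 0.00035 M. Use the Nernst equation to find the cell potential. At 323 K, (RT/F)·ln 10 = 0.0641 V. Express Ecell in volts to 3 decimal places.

The Pt²⁺/Pt couple has the more positive E°, so it is the cathode; Cu⁺/Cu is the anode.
The standard potential is +1.196 − (+0.528) = +0.668 V and the balanced reaction transfers n = 2 electrons.
For the overall reaction Pt²⁺(aq) + 2 Cu(s) → Pt(s) + 2 Cu⁺(aq), Q = [Cu⁺(aq)]^2 / [Pt²⁺(aq)] = 0.826, giving log Q = −0.083.
E = E° − (0.0641/n)·log Q = +0.668 − (0.0641/2)(−0.083) = +0.671 V.

+0.671 V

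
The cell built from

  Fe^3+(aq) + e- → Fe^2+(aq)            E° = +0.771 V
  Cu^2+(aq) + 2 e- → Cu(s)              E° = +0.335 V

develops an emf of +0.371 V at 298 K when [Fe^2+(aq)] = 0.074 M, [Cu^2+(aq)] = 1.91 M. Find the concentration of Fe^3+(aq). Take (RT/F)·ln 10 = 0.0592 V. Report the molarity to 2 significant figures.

Fe³⁺/Fe²⁺ is the cathode (higher E°); E°cell = +0.771 − (+0.335) = +0.436 V with n = 2.
Since E = E° − (0.0592/n)·log Q, log Q = n(E° − E)/0.0592 = 2.196.
Balancing electrons gives 2 Fe^3+(aq) + Cu(s) → 2 Fe^2+(aq) + Cu^2+(aq); thus Q = ([Fe^2+(aq)]^2·[Cu^2+(aq)]) / [Fe^3+(aq)]^2.
Substituting the known concentrations and solving, log [Fe^3+(aq)] = −2.088 and [Fe^3+(aq)] = 0.0082 M.

0.0082 M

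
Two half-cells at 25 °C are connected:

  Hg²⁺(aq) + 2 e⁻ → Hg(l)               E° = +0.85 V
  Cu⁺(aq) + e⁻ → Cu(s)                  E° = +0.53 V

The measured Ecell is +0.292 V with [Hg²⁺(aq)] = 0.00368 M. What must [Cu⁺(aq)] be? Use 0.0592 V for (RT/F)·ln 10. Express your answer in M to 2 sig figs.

Hg²⁺/Hg is the cathode (higher E°); E°cell = +0.85 − (+0.53) = +0.32 V with n = 2.
Since E = E° − (0.0592/n)·log Q, log Q = n(E° − E)/0.0592 = 0.946.
For Hg²⁺(aq) + 2 Cu(s) → Hg(l) + 2 Cu⁺(aq), the reaction quotient is Q = [Cu⁺(aq)]^2 / [Hg²⁺(aq)].
Solving for the unknown gives log [Cu⁺(aq)] = −0.744, so [Cu⁺(aq)] ≈ 0.18 M.

0.18 M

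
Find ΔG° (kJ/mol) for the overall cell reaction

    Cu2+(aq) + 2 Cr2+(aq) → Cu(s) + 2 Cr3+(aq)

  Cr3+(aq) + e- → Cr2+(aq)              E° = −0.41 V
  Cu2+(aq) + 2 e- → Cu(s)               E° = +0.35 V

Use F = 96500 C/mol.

In the reaction as written Cu2+(aq) is reduced, so the Cu²⁺/Cu couple is the cathode and Cr³⁺/Cr²⁺ is the anode.
E°cell = +0.35 − (−0.41) = +0.76 V; balancing electrons gives n = 2.
ΔG° = −nFE°cell = −(2)(96500)(+0.76) J/mol = −147 kJ/mol.

−147 kJ/mol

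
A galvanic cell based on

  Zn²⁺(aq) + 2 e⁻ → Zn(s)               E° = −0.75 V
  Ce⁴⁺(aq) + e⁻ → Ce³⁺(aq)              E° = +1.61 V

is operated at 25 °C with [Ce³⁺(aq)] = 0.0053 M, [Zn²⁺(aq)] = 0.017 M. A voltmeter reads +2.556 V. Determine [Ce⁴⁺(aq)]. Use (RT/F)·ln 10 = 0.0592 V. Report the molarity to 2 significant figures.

With Ce⁴⁺/Ce³⁺ at the cathode and Zn²⁺/Zn at the anode, E°cell = +1.61 − (−0.75) = +2.36 V (n = 2).
From the Nernst equation, log Q = n(E° − E)/0.0592 = 2·(+2.36 − (+2.556))/0.0592 = −6.622.
The balanced reaction is 2 Ce⁴⁺(aq) + Zn(s) → 2 Ce³⁺(aq) + Zn²⁺(aq), so Q = ([Ce³⁺(aq)]^2·[Zn²⁺(aq)]) / [Ce⁴⁺(aq)]^2.
Substituting the known concentrations and solving, log [Ce⁴⁺(aq)] = 0.151 and [Ce⁴⁺(aq)] = 1.4 M.

1.4 M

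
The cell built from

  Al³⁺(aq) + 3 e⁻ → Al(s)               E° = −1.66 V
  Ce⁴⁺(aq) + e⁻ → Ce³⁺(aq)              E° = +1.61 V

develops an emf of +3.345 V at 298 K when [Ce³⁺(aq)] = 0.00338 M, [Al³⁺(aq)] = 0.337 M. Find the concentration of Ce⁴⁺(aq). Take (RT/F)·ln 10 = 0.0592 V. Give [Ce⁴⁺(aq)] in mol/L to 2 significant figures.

0.043 M

Ce⁴⁺/Ce³⁺ is the cathode (higher E°); E°cell = +1.61 − (−1.66) = +3.27 V with n = 3.
Since E = E° − (0.0592/n)·log Q, log Q = n(E° − E)/0.0592 = −3.801.
The balanced reaction is 3 Ce⁴⁺(aq) + Al(s) → 3 Ce³⁺(aq) + Al³⁺(aq), so Q = ([Ce³⁺(aq)]^3·[Al³⁺(aq)]) / [Ce⁴⁺(aq)]^3.
Solving for the unknown gives log [Ce⁴⁺(aq)] = −1.362, so [Ce⁴⁺(aq)] ≈ 0.043 M.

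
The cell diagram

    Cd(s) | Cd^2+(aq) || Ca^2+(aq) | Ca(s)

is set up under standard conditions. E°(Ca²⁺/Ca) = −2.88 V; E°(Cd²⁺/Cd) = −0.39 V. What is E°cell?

−2.49 V

By convention the left-hand electrode in cell notation is the anode (oxidation) and the right-hand electrode is the cathode (reduction).
E°cell = E°(right) − E°(left) = −2.88 − (−0.39) = −2.49 V.
The negative sign shows that, as written, the cell would require an external voltage to drive the reaction.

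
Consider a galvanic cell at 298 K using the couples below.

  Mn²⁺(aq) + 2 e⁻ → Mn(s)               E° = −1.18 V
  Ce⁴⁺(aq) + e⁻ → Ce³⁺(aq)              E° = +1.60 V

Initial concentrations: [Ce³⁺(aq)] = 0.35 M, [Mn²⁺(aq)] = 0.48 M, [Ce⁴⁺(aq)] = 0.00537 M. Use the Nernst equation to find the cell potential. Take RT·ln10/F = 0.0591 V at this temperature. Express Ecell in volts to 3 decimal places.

+2.682 V

Ce⁴⁺/Ce³⁺ is reduced (cathode, E° = +1.60 V) and Mn²⁺/Mn is oxidized (anode).
The standard potential is +1.60 − (−1.18) = +2.78 V and the balanced reaction transfers n = 2 electrons.
Balancing gives 2 Ce⁴⁺(aq) + Mn(s) → 2 Ce³⁺(aq) + Mn²⁺(aq); hence Q = ([Ce³⁺(aq)]^2·[Mn²⁺(aq)]) / [Ce⁴⁺(aq)]^2 = 2.04×10^3 (log Q = 3.309).
By the Nernst equation, E = +2.78 − (0.0591/2)·(3.309) = +2.682 V.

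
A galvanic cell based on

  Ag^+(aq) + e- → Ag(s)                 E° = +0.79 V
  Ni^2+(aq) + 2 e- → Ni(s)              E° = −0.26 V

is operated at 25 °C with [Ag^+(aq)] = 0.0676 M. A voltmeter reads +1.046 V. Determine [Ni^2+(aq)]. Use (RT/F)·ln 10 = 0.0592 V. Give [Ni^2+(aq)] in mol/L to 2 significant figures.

0.0062 M

With Ag⁺/Ag at the cathode and Ni²⁺/Ni at the anode, E°cell = +0.79 − (−0.26) = +1.05 V (n = 2).
Rearranging E = E° − (0.0592/n)·log Q gives log Q = 2(+1.05 − (+1.046))/0.0592 = 0.135.
The balanced reaction is 2 Ag^+(aq) + Ni(s) → 2 Ag(s) + Ni^2+(aq), so Q = [Ni^2+(aq)] / [Ag^+(aq)]^2.
Solving for the unknown gives log [Ni^2+(aq)] = −2.205, so [Ni^2+(aq)] ≈ 0.0062 M.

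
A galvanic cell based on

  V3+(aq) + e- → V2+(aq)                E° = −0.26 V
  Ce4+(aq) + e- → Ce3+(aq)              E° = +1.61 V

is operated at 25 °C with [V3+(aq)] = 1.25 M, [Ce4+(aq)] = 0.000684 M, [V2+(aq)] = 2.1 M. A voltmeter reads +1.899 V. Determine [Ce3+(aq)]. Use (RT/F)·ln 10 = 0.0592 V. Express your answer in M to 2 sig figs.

Ce⁴⁺/Ce³⁺ is the cathode (higher E°); E°cell = +1.61 − (−0.26) = +1.87 V with n = 1.
Since E = E° − (0.0592/n)·log Q, log Q = n(E° − E)/0.0592 = −0.490.
For Ce4+(aq) + V2+(aq) → Ce3+(aq) + V3+(aq), the reaction quotient is Q = ([Ce3+(aq)]·[V3+(aq)]) / ([Ce4+(aq)]·[V2+(aq)]).
Solving for the unknown gives log [Ce3+(aq)] = −3.430, so [Ce3+(aq)] ≈ 0.00037 M.

0.00037 M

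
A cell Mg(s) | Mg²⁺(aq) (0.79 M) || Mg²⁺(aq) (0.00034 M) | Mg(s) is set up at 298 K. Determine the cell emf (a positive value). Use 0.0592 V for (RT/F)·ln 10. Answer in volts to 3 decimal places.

For a concentration cell E°cell = 0, since both electrodes use the same couple.
The compartment with the higher Mg²⁺(aq) concentration (0.79 M) acts as the cathode; ions are reduced there and produced at the dilute (0.00034 M) anode.
With n = 2, Ecell = −(0.0592/2)·log([dilute]/[conc]) = −(0.0592/2)·log(0.00034/0.79) = +0.100 V.

0.100 V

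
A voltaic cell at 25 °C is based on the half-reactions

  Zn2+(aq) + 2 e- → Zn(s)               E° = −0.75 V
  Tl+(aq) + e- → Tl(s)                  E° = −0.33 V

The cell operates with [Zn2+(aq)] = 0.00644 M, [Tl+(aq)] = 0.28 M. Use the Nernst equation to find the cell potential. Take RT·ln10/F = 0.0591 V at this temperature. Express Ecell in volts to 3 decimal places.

Tl⁺/Tl is reduced (cathode, E° = −0.33 V) and Zn²⁺/Zn is oxidized (anode).
E°cell = −0.33 − (−0.75) = +0.42 V, with n = 2 electrons transferred.
Balancing gives 2 Tl+(aq) + Zn(s) → 2 Tl(s) + Zn2+(aq); hence Q = [Zn2+(aq)] / [Tl+(aq)]^2 = 0.0821 (log Q = −1.085).
By the Nernst equation, E = +0.42 − (0.0591/2)·(−1.085) = +0.452 V.

+0.452 V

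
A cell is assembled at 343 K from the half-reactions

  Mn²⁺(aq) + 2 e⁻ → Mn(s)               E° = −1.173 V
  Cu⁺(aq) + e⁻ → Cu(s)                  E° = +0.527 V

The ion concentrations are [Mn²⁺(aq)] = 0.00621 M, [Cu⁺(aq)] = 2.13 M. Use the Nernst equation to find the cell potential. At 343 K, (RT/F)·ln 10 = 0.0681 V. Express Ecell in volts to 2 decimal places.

+1.80 V

Since E°(Cu⁺/Cu) > E°(Mn²⁺/Mn), Cu⁺/Cu serves as the cathode.
E°cell = E°cat − E°an = +0.527 − (−1.173) = +1.700 V; n = 2.
Balancing gives 2 Cu⁺(aq) + Mn(s) → 2 Cu(s) + Mn²⁺(aq); hence Q = [Mn²⁺(aq)] / [Cu⁺(aq)]^2 = 0.00137 (log Q = −2.864).
E = E° − (0.0681/n)·log Q = +1.700 − (0.0681/2)(−2.864) = +1.80 V.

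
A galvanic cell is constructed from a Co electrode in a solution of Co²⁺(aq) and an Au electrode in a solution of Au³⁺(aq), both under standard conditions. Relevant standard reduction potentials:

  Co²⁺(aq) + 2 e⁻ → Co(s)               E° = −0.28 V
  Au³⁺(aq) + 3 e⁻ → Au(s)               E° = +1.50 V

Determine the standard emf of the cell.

+1.78 V

The Au³⁺/Au couple has the higher E°, so Au ion is reduced (cathode) and Co is oxidized (anode).
E°cell = E°(cathode) − E°(anode) = +1.50 − (−0.28) = +1.78 V.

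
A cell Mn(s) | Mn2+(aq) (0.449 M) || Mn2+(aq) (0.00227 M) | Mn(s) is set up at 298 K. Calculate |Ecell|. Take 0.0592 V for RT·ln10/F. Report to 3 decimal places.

0.068 V

For a concentration cell E°cell = 0, since both electrodes use the same couple.
The compartment with the higher Mn2+(aq) concentration (0.449 M) acts as the cathode; ions are reduced there and produced at the dilute (0.00227 M) anode.
With n = 2, Ecell = −(0.0592/2)·log([dilute]/[conc]) = −(0.0592/2)·log(0.00227/0.449) = +0.068 V.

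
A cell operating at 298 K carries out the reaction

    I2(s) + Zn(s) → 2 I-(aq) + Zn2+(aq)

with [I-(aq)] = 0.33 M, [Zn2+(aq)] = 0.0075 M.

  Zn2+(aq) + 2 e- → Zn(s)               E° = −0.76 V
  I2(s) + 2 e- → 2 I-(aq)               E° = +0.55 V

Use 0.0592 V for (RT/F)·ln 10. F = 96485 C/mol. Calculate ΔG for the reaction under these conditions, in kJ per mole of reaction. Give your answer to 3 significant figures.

−270 kJ/mol

The standard cell potential is +0.55 − (−0.76) = +1.31 V, with n = 2 electrons in the balanced equation.
The reaction quotient is [I-(aq)]^2·[Zn2+(aq)] = 0.000817; by Nernst, E = +1.31 − (0.0592/2)(−3.088) = +1.4014 V.
ΔG = −nFE = −(2)(96485)(+1.4014) J/mol = −270 kJ/mol.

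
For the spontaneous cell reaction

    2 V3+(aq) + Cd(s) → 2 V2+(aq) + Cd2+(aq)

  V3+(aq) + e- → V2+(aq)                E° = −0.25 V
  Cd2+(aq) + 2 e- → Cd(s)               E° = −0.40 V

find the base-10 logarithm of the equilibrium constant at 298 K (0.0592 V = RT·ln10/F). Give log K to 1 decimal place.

The V³⁺/V²⁺ couple is reduced (cathode); E°cell = −0.25 − (−0.40) = +0.15 V with n = 2.
At equilibrium E = 0, so log K = nE°cell / 0.0592 = (2)(+0.15) / 0.0592 = 5.1.

log K = 5.1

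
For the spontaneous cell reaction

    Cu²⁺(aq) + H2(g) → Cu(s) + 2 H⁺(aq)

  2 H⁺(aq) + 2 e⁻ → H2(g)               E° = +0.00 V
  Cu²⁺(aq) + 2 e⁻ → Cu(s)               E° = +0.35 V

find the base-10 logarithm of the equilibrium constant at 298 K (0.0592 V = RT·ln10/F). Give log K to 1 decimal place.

The Cu²⁺/Cu couple is reduced (cathode); E°cell = +0.35 − (+0.00) = +0.35 V with n = 2.
At equilibrium E = 0, so log K = nE°cell / 0.0592 = (2)(+0.35) / 0.0592 = 11.8.

log K = 11.8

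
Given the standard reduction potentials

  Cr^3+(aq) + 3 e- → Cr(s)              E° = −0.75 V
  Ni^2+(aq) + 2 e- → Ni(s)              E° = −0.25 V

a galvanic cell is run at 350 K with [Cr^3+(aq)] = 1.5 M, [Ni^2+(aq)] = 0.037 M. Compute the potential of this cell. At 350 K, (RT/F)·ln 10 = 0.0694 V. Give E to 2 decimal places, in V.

The Ni²⁺/Ni couple has the more positive E°, so it is the cathode; Cr³⁺/Cr is the anode.
The standard potential is −0.25 − (−0.75) = +0.50 V and the balanced reaction transfers n = 6 electrons.
For the overall reaction 3 Ni^2+(aq) + 2 Cr(s) → 3 Ni(s) + 2 Cr^3+(aq), Q = [Cr^3+(aq)]^2 / [Ni^2+(aq)]^3 = 4.44×10^4, giving log Q = 4.648.
Applying E = E° − (RT ln10/nF)·log Q gives +0.50 − (0.0694/6)(4.648) = +0.45 V.

+0.45 V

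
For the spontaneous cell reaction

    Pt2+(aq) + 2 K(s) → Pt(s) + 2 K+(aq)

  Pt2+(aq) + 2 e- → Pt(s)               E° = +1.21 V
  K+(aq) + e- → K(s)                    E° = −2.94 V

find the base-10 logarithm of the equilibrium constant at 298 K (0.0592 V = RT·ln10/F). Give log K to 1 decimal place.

The Pt²⁺/Pt couple is reduced (cathode); E°cell = +1.21 − (−2.94) = +4.15 V with n = 2.
At equilibrium E = 0, so log K = nE°cell / 0.0592 = (2)(+4.15) / 0.0592 = 140.2.

log K = 140.2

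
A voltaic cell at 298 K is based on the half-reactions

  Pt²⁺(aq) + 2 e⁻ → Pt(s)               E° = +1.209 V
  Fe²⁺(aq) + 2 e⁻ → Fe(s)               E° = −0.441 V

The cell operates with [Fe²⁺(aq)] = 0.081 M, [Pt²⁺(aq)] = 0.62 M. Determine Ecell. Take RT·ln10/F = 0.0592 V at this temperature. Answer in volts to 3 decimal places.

+1.676 V

The Pt²⁺/Pt couple has the more positive E°, so it is the cathode; Fe²⁺/Fe is the anode.
E°cell = E°cat − E°an = +1.209 − (−0.441) = +1.650 V; n = 2.
The balanced reaction is Pt²⁺(aq) + Fe(s) → Pt(s) + Fe²⁺(aq), so Q = [Fe²⁺(aq)] / [Pt²⁺(aq)] = 0.131 and log Q = −0.884.
Applying E = E° − (RT ln10/nF)·log Q gives +1.650 − (0.0592/2)(−0.884) = +1.676 V.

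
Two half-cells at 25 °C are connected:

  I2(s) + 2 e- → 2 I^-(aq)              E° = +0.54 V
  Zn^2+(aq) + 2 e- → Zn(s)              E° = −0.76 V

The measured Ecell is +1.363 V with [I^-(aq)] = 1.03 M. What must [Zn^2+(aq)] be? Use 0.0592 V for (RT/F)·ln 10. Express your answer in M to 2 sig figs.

0.0070 M

The I₂/I⁻ couple has the larger reduction potential, so it is the cathode: E°cell = +0.54 − (−0.76) = +1.30 V and n = 2.
Since E = E° − (0.0592/n)·log Q, log Q = n(E° − E)/0.0592 = −2.128.
The balanced reaction is I2(s) + Zn(s) → 2 I^-(aq) + Zn^2+(aq), so Q = [I^-(aq)]^2·[Zn^2+(aq)].
Substituting the known concentrations and solving, log [Zn^2+(aq)] = −2.154 and [Zn^2+(aq)] = 0.0070 M.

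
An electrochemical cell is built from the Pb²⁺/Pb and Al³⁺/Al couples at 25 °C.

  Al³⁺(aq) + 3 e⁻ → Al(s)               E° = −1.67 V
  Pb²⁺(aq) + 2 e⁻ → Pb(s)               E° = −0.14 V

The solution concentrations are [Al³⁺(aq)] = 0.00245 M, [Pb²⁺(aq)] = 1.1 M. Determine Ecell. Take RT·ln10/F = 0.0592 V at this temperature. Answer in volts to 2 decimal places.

Since E°(Pb²⁺/Pb) > E°(Al³⁺/Al), Pb²⁺/Pb serves as the cathode.
The standard potential is −0.14 − (−1.67) = +1.53 V and the balanced reaction transfers n = 6 electrons.
The balanced reaction is 3 Pb²⁺(aq) + 2 Al(s) → 3 Pb(s) + 2 Al³⁺(aq), so Q = [Al³⁺(aq)]^2 / [Pb²⁺(aq)]^3 = 4.51×10^−6 and log Q = −5.346.
Applying E = E° − (RT ln10/nF)·log Q gives +1.53 − (0.0592/6)(−5.346) = +1.58 V.

+1.58 V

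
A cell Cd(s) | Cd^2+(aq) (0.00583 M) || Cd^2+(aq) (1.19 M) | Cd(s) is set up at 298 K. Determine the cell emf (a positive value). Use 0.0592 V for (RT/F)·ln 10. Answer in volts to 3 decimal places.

For a concentration cell E°cell = 0, since both electrodes use the same couple.
The compartment with the higher Cd^2+(aq) concentration (1.19 M) acts as the cathode; ions are reduced there and produced at the dilute (0.00583 M) anode.
With n = 2, Ecell = −(0.0592/2)·log([dilute]/[conc]) = −(0.0592/2)·log(0.00583/1.19) = +0.068 V.

0.068 V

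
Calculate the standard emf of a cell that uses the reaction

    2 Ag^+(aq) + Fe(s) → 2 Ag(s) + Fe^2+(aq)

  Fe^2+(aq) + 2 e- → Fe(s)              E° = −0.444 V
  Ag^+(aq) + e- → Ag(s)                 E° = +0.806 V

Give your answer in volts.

Ag^+(aq) gains electrons, so the Ag⁺/Ag couple is the cathode; the Fe²⁺/Fe couple is the anode.
E°cell = E°(cathode) − E°(anode) = +0.806 − (−0.444) = +1.250 V.

+1.250 V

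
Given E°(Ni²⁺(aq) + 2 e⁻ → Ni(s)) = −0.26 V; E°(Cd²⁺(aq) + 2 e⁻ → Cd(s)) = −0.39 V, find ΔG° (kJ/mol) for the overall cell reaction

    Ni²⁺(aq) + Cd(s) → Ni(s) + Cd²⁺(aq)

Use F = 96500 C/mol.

−25.1 kJ/mol

In the reaction as written Ni²⁺(aq) is reduced, so the Ni²⁺/Ni couple is the cathode and Cd²⁺/Cd is the anode.
E°cell = −0.26 − (−0.39) = +0.13 V; balancing electrons gives n = 2.
ΔG° = −nFE°cell = −(2)(96500)(+0.13) J/mol = −25.1 kJ/mol.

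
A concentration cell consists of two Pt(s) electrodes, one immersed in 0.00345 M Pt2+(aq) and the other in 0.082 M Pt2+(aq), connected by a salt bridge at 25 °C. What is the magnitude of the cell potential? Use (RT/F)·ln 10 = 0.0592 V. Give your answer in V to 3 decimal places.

For a concentration cell E°cell = 0, since both electrodes use the same couple.
The compartment with the higher Pt2+(aq) concentration (0.082 M) acts as the cathode; ions are reduced there and produced at the dilute (0.00345 M) anode.
With n = 2, Ecell = −(0.0592/2)·log([dilute]/[conc]) = −(0.0592/2)·log(0.00345/0.082) = +0.041 V.

0.041 V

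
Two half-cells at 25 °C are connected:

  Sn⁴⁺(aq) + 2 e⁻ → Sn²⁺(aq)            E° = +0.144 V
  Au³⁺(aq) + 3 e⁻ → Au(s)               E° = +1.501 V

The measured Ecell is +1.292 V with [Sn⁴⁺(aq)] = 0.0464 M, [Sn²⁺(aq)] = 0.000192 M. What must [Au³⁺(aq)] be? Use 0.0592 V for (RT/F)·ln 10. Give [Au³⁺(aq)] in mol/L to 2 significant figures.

Au³⁺/Au is the cathode (higher E°); E°cell = +1.501 − (+0.144) = +1.357 V with n = 6.
Rearranging E = E° − (0.0592/n)·log Q gives log Q = 6(+1.357 − (+1.292))/0.0592 = 6.588.
The balanced reaction is 2 Au³⁺(aq) + 3 Sn²⁺(aq) → 2 Au(s) + 3 Sn⁴⁺(aq), so Q = [Sn⁴⁺(aq)]^3 / ([Au³⁺(aq)]^2·[Sn²⁺(aq)]^3).
Solving for the unknown gives log [Au³⁺(aq)] = 0.281, so [Au³⁺(aq)] ≈ 1.9 M.

1.9 M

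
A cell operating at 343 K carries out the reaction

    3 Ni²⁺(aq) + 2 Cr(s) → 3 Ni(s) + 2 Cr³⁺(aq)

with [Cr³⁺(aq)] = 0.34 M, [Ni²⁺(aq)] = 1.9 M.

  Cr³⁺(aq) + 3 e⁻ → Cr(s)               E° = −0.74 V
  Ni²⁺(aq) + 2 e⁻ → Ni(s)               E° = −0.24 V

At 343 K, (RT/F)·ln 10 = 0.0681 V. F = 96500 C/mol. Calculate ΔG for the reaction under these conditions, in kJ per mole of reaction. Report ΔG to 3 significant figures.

E°cell = −0.24 − (−0.74) = +0.50 V; the balanced reaction transfers n = 6 electrons.
Q = [Cr³⁺(aq)]^2 / [Ni²⁺(aq)]^3 = 0.0169, so log Q = −1.773 and E = +0.50 − (0.0681/6)(−1.773) = +0.5201 V.
Finally ΔG = −nFE = −(6)(96500 C/mol)(+0.5201 V) = −301 kJ/mol.

−301 kJ/mol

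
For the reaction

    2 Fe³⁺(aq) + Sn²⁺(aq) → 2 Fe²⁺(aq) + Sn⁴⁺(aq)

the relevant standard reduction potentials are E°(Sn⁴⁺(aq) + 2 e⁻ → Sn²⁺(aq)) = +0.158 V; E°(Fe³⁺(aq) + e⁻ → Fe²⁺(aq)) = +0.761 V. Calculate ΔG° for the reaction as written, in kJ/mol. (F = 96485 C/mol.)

In the reaction as written Fe³⁺(aq) is reduced, so the Fe³⁺/Fe²⁺ couple is the cathode and Sn⁴⁺/Sn²⁺ is the anode.
E°cell = +0.761 − (+0.158) = +0.603 V; balancing electrons gives n = 2.
ΔG° = −nFE°cell = −(2)(96485)(+0.603) J/mol = −116 kJ/mol.

−116 kJ/mol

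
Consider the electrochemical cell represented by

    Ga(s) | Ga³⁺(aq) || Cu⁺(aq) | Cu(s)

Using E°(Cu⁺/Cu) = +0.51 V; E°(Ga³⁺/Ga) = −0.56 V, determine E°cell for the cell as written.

+1.07 V

By convention the left-hand electrode in cell notation is the anode (oxidation) and the right-hand electrode is the cathode (reduction).
E°cell = E°(right) − E°(left) = +0.51 − (−0.56) = +1.07 V.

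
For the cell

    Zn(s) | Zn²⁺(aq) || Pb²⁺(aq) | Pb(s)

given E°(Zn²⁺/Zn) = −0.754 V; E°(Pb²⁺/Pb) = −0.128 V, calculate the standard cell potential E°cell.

+0.626 V

By convention the left-hand electrode in cell notation is the anode (oxidation) and the right-hand electrode is the cathode (reduction).
E°cell = E°(right) − E°(left) = −0.128 − (−0.754) = +0.626 V.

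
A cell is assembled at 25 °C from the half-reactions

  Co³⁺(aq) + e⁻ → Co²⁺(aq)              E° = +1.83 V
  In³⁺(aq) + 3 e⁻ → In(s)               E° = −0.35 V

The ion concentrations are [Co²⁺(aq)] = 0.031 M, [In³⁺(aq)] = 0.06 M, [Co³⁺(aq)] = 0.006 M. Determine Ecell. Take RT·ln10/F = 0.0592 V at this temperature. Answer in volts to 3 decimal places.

Since E°(Co³⁺/Co²⁺) > E°(In³⁺/In), Co³⁺/Co²⁺ serves as the cathode.
E°cell = E°cat − E°an = +1.83 − (−0.35) = +2.18 V; n = 3.
The balanced reaction is 3 Co³⁺(aq) + In(s) → 3 Co²⁺(aq) + In³⁺(aq), so Q = ([Co²⁺(aq)]^3·[In³⁺(aq)]) / [Co³⁺(aq)]^3 = 8.28 and log Q = 0.918.
Applying E = E° − (RT ln10/nF)·log Q gives +2.18 − (0.0592/3)(0.918) = +2.162 V.

+2.162 V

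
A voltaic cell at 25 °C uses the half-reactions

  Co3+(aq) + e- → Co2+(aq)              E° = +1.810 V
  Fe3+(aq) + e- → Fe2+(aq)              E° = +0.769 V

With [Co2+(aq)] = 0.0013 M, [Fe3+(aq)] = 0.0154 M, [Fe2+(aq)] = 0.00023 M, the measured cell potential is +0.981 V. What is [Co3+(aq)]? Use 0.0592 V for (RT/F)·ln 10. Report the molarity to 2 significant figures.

With Co³⁺/Co²⁺ at the cathode and Fe³⁺/Fe²⁺ at the anode, E°cell = +1.810 − (+0.769) = +1.041 V (n = 1).
Since E = E° − (0.0592/n)·log Q, log Q = n(E° − E)/0.0592 = 1.014.
Balancing electrons gives Co3+(aq) + Fe2+(aq) → Co2+(aq) + Fe3+(aq); thus Q = ([Co2+(aq)]·[Fe3+(aq)]) / ([Co3+(aq)]·[Fe2+(aq)]).
Isolating [Co3+(aq)] in Q = 10^{1.014} yields log [Co3+(aq)] = −2.074, i.e. 0.0084 M.

0.0084 M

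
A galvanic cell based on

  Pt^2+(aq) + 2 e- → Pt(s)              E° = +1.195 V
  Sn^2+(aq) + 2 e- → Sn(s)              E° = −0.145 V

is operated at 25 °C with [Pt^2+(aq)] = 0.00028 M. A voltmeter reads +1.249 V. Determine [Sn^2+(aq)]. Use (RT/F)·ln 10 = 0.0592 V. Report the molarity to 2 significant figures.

0.33 M

With Pt²⁺/Pt at the cathode and Sn²⁺/Sn at the anode, E°cell = +1.195 − (−0.145) = +1.340 V (n = 2).
From the Nernst equation, log Q = n(E° − E)/0.0592 = 2·(+1.340 − (+1.249))/0.0592 = 3.074.
For Pt^2+(aq) + Sn(s) → Pt(s) + Sn^2+(aq), the reaction quotient is Q = [Sn^2+(aq)] / [Pt^2+(aq)].
Solving for the unknown gives log [Sn^2+(aq)] = −0.479, so [Sn^2+(aq)] ≈ 0.33 M.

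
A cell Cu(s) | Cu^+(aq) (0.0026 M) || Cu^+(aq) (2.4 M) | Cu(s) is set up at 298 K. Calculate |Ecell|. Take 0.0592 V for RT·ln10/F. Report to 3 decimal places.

For a concentration cell E°cell = 0, since both electrodes use the same couple.
The compartment with the higher Cu^+(aq) concentration (2.4 M) acts as the cathode; ions are reduced there and produced at the dilute (0.0026 M) anode.
With n = 1, Ecell = −(0.0592/1)·log([dilute]/[conc]) = −(0.0592/1)·log(0.0026/2.4) = +0.176 V.

0.176 V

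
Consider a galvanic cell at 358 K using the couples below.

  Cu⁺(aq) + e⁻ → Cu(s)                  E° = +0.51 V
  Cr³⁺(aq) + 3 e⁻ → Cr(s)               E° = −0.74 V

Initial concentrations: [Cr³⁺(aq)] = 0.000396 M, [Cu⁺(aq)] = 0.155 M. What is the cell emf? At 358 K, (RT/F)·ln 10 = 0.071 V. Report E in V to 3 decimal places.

+1.273 V

The Cu⁺/Cu couple has the more positive E°, so it is the cathode; Cr³⁺/Cr is the anode.
E°cell = +0.51 − (−0.74) = +1.25 V, with n = 3 electrons transferred.
Balancing gives 3 Cu⁺(aq) + Cr(s) → 3 Cu(s) + Cr³⁺(aq); hence Q = [Cr³⁺(aq)] / [Cu⁺(aq)]^3 = 0.106 (log Q = −0.973).
E = E° − (0.071/n)·log Q = +1.25 − (0.071/3)(−0.973) = +1.273 V.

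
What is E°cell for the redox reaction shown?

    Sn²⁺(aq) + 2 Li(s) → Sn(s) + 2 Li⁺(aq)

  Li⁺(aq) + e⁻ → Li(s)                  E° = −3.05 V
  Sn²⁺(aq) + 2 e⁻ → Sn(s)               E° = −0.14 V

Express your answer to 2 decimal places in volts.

In the reaction as written, Sn²⁺(aq) is reduced (cathode) and Li⁺(aq) is produced by oxidation at the anode.
E°cell = E°(cathode) − E°(anode) = −0.14 − (−3.05) = +2.91 V.
The positive value indicates the reaction is spontaneous as written.

+2.91 V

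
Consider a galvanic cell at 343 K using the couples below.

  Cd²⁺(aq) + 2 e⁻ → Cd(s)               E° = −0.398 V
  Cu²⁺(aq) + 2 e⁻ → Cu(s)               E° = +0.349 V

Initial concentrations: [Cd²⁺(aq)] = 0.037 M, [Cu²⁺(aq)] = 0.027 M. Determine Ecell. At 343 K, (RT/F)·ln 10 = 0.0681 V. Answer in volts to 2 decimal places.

Cu²⁺/Cu is reduced (cathode, E° = +0.349 V) and Cd²⁺/Cd is oxidized (anode).
E°cell = +0.349 − (−0.398) = +0.747 V, with n = 2 electrons transferred.
For the overall reaction Cu²⁺(aq) + Cd(s) → Cu(s) + Cd²⁺(aq), Q = [Cd²⁺(aq)] / [Cu²⁺(aq)] = 1.37, giving log Q = 0.137.
Applying E = E° − (RT ln10/nF)·log Q gives +0.747 − (0.0681/2)(0.137) = +0.74 V.

+0.74 V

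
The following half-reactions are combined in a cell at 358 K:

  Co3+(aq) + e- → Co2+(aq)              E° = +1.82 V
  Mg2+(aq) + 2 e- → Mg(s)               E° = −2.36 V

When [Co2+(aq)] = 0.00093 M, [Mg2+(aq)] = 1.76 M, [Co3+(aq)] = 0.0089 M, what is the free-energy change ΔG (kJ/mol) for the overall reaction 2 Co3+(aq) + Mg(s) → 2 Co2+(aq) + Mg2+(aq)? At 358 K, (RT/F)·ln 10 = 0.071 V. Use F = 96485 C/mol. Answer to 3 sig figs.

−818 kJ/mol

The standard cell potential is +1.82 − (−2.36) = +4.18 V, with n = 2 electrons in the balanced equation.
The reaction quotient is ([Co2+(aq)]^2·[Mg2+(aq)]) / [Co3+(aq)]^2 = 0.0192; by Nernst, E = +4.18 − (0.071/2)(−1.716) = +4.2409 V.
ΔG = −nFE = −(2)(96485)(+4.2409) J/mol = −818 kJ/mol.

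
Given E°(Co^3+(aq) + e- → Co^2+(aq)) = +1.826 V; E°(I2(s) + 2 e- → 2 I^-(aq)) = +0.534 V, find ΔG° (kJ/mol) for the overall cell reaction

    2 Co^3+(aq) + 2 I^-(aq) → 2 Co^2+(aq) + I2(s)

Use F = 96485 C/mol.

−249 kJ/mol

In the reaction as written Co^3+(aq) is reduced, so the Co³⁺/Co²⁺ couple is the cathode and I₂/I⁻ is the anode.
E°cell = +1.826 − (+0.534) = +1.292 V; balancing electrons gives n = 2.
ΔG° = −nFE°cell = −(2)(96485)(+1.292) J/mol = −249 kJ/mol.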